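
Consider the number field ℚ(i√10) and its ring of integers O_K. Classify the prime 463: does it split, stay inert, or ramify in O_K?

Since -10 ≢ 1 mod 4, the ring of integers is ℤ[√-10] with discriminant 4·(-10) = -40.
Since gcd(463, -40) = 1 the prime 463 does not ramify.
Euler's criterion: (-10)^231 mod 463 = 1. Thus (-10|463) = 1.
Legendre symbol 1 ⇒ 463 is split.

split — (463) = 𝔭₁𝔭₂ with 𝔭₁ ≠ 𝔭₂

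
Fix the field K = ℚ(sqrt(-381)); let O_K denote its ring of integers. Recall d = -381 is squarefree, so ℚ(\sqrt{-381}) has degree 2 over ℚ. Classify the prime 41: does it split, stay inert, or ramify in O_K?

Since -381 ≢ 1 mod 4, the ring of integers is ℤ[√-381] with discriminant 4·(-381) = -1524.
disc(K) = -1524 is not divisible by 41; 41 is unramified.
(-381/41) = 29^20 mod 41 = 40, giving Legendre symbol -1.
(-381/41) = -1, so 41 is inert.

inert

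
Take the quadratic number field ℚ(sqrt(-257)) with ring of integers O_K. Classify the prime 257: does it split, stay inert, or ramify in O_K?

Since -257 ≢ 1 mod 4, the ring of integers is ℤ[√-257] with discriminant 4·(-257) = -1028.
257 divides disc(K) = -1028, so 257 ramifies.

257 is ramified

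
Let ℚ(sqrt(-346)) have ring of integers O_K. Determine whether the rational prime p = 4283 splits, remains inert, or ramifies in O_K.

inert — (4283) stays prime in O_K

-346 mod 4 = 2, hence disc K = 4·(-346) = -1384 and O_K = ℤ[√-346].
4283 ∤ -1384, so 4283 is unramified.
(-346/4283) = 3937^2141 mod 4283 = 4282, giving Legendre symbol -1.
d is a non-residue mod p, hence 4283 remains inert in O_K.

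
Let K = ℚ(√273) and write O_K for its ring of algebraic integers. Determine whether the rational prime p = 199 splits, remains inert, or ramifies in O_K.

d = 273 ≡ 1 (mod 4), so O_K = ℤ[(1+√273)/2] and disc(K) = d = 273.
199 ∤ 273, so 199 is unramified.
Compute (273/199) via Euler: 74^((199-1)/2) mod 199 = 198, so (273/199) = -1.
(273/199) = -1, so 199 is inert.

inert — (199) stays prime in O_K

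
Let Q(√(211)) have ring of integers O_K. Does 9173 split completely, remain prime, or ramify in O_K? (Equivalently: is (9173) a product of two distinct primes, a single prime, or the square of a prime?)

p splits

d = 211 ≡ 3 (mod 4), so O_K = ℤ[√211] and disc(K) = 4d = 844.
disc(K) = 844 is not divisible by 9173; 9173 is unramified.
Compute (211/9173) via Euler: 211^((9173-1)/2) mod 9173 = 1, so (211/9173) = 1.
d is a quadratic residue mod p, hence 9173 splits in O_K.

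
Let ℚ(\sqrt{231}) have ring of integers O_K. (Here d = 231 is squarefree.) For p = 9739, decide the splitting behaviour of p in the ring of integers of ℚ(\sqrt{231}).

d = 231 ≡ 3 (mod 4), so O_K = ℤ[√231] and disc(K) = 4d = 924.
disc(K) = 924 is not divisible by 9739; 9739 is unramified.
Compute (231/9739) via Euler: 231^((9739-1)/2) mod 9739 = 9738, so (231/9739) = -1.
(231/9739) = -1, so 9739 is inert.

remains prime (inert)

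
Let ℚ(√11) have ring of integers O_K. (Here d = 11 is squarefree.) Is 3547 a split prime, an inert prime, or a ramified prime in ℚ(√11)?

d = 11 ≡ 3 (mod 4), so O_K = ℤ[√11] and disc(K) = 4d = 44.
3547 ∤ 44, so 3547 is unramified.
Legendre symbol by Euler's criterion: (11/3547) ≡ 11^1773 ≡ 3546 (mod 3547), i.e. (11/3547) = -1.
d is a non-residue mod p, hence 3547 remains inert in O_K.

inert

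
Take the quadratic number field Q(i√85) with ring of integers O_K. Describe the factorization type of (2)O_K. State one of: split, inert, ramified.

-85 mod 4 = 3, hence disc K = 4·(-85) = -340 and O_K = ℤ[√-85].
disc(K) = -340 = 2·(-170), so p = 2 is ramified.

2 is ramified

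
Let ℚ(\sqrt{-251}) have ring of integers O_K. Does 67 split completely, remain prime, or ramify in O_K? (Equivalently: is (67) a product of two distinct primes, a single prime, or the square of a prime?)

Since -251 ≡ 1 mod 4, the ring of integers is ℤ[(1+√-251)/2] with discriminant -251.
67 ∤ -251, so 67 is unramified.
Compute (-251/67) via Euler: 17^((67-1)/2) mod 67 = 1, so (-251/67) = 1.
d is a quadratic residue mod p, hence 67 splits in O_K.

67 splits in O_K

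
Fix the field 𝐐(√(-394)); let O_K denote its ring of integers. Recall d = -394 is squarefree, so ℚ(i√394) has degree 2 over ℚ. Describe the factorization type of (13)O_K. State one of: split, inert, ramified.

-394 mod 4 = 2, hence disc K = 4·(-394) = -1576 and O_K = ℤ[√-394].
Since gcd(13, -1576) = 1 the prime 13 does not ramify.
Legendre symbol by Euler's criterion: (-394/13) ≡ (-394)^6 ≡ 1 (mod 13), i.e. (-394/13) = 1.
Legendre symbol 1 ⇒ 13 is split.

splits completely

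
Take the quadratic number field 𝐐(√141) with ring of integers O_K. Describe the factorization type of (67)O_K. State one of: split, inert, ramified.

inert — (67) stays prime in O_K

Since 141 ≡ 1 mod 4, the ring of integers is ℤ[(1+√141)/2] with discriminant 141.
67 ∤ 141, so 67 is unramified.
Euler's criterion: 141^33 mod 67 = 66. Thus (141|67) = -1.
(141/67) = -1, so 67 is inert.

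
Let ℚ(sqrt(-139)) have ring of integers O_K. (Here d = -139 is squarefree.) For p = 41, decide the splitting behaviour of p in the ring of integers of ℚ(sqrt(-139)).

41 splits in O_K

d = -139 ≡ 1 (mod 4), so O_K = ℤ[(1+√-139)/2] and disc(K) = d = -139.
disc(K) = -139 is not divisible by 41; 41 is unramified.
Legendre symbol by Euler's criterion: (-139/41) ≡ (-139)^20 ≡ 1 (mod 41), i.e. (-139/41) = 1.
Legendre symbol 1 ⇒ 41 is split.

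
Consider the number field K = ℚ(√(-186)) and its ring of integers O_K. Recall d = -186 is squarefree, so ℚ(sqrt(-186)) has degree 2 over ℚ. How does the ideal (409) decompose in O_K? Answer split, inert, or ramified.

inert — (409) stays prime in O_K

-186 mod 4 = 2, hence disc K = 4·(-186) = -744 and O_K = ℤ[√-186].
Since gcd(409, -744) = 1 the prime 409 does not ramify.
Legendre symbol by Euler's criterion: (-186/409) ≡ (-186)^204 ≡ 408 (mod 409), i.e. (-186/409) = -1.
(-186/409) = -1, so 409 is inert.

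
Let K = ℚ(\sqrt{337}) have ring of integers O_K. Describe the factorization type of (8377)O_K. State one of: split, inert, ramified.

splits completely

337 mod 4 = 1, hence disc K = 337 and O_K = ℤ[(1+√337)/2].
disc(K) = 337 is not divisible by 8377; 8377 is unramified.
(337/8377) = 337^4188 mod 8377 = 1, giving Legendre symbol 1.
Legendre symbol 1 ⇒ 8377 is split.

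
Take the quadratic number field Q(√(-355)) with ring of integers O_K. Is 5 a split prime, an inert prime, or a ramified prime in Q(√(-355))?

ramifies in O_K

d = -355 ≡ 1 (mod 4), so O_K = ℤ[(1+√-355)/2] and disc(K) = d = -355.
5 divides disc(K) = -355, so 5 ramifies.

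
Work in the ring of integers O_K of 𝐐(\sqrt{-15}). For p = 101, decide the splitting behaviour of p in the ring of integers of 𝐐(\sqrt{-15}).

inert

d = -15 ≡ 1 (mod 4), so O_K = ℤ[(1+√-15)/2] and disc(K) = d = -15.
Since gcd(101, -15) = 1 the prime 101 does not ramify.
(-15/101) = 86^50 mod 101 = 100, giving Legendre symbol -1.
d is a non-residue mod p, hence 101 remains inert in O_K.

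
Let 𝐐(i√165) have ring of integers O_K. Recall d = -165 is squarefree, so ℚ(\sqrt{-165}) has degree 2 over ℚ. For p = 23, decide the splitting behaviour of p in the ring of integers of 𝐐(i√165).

p is inert

Since -165 ≢ 1 mod 4, the ring of integers is ℤ[√-165] with discriminant 4·(-165) = -660.
Since gcd(23, -660) = 1 the prime 23 does not ramify.
Compute (-165/23) via Euler: 19^((23-1)/2) mod 23 = 22, so (-165/23) = -1.
Legendre symbol -1 ⇒ 23 is inert.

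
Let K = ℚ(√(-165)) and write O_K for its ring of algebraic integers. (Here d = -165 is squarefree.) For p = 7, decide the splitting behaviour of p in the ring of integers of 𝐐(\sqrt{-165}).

p is inert

-165 mod 4 = 3, hence disc K = 4·(-165) = -660 and O_K = ℤ[√-165].
Since gcd(7, -660) = 1 the prime 7 does not ramify.
(-165/7) = 3^3 mod 7 = 6, giving Legendre symbol -1.
Legendre symbol -1 ⇒ 7 is inert.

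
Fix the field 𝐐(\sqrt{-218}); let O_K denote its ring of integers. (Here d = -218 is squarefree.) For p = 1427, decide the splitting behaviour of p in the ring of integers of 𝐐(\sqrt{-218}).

inert

-218 mod 4 = 2, hence disc K = 4·(-218) = -872 and O_K = ℤ[√-218].
Since gcd(1427, -872) = 1 the prime 1427 does not ramify.
Legendre symbol by Euler's criterion: (-218/1427) ≡ (-218)^713 ≡ 1426 (mod 1427), i.e. (-218/1427) = -1.
d is a non-residue mod p, hence 1427 remains inert in O_K.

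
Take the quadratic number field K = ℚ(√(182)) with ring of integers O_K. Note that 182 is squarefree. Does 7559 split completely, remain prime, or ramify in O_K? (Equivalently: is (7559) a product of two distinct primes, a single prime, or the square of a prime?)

inert — (7559) stays prime in O_K

182 mod 4 = 2, hence disc K = 4·182 = 728 and O_K = ℤ[√182].
Since gcd(7559, 728) = 1 the prime 7559 does not ramify.
Legendre symbol by Euler's criterion: (182/7559) ≡ 182^3779 ≡ 7558 (mod 7559), i.e. (182/7559) = -1.
Legendre symbol -1 ⇒ 7559 is inert.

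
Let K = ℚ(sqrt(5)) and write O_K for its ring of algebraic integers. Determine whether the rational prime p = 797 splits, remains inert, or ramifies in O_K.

5 mod 4 = 1, hence disc K = 5 and O_K = ℤ[(1+√5)/2].
797 ∤ 5, so 797 is unramified.
Legendre symbol by Euler's criterion: (5/797) ≡ 5^398 ≡ 796 (mod 797), i.e. (5/797) = -1.
Legendre symbol -1 ⇒ 797 is inert.

inert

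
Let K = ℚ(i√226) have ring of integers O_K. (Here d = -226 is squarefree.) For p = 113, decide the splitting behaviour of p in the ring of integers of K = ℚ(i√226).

ramified — (113) = 𝔭²

d = -226 ≡ 2 (mod 4), so O_K = ℤ[√-226] and disc(K) = 4d = -904.
disc(K) = -904 = 113·(-8), so p = 113 is ramified.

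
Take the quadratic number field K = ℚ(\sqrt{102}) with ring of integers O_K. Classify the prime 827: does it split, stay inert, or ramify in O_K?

Since 102 ≢ 1 mod 4, the ring of integers is ℤ[√102] with discriminant 4·102 = 408.
827 ∤ 408, so 827 is unramified.
Legendre symbol by Euler's criterion: (102/827) ≡ 102^413 ≡ 1 (mod 827), i.e. (102/827) = 1.
Legendre symbol 1 ⇒ 827 is split.

split — (827) = 𝔭₁𝔭₂ with 𝔭₁ ≠ 𝔭₂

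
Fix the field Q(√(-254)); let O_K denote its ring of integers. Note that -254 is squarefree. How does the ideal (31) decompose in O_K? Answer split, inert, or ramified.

d = -254 ≡ 2 (mod 4), so O_K = ℤ[√-254] and disc(K) = 4d = -1016.
31 ∤ -1016, so 31 is unramified.
Legendre symbol by Euler's criterion: (-254/31) ≡ (-254)^15 ≡ 1 (mod 31), i.e. (-254/31) = 1.
d is a quadratic residue mod p, hence 31 splits in O_K.

split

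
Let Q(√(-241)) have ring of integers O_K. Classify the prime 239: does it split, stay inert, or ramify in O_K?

d = -241 ≡ 3 (mod 4), so O_K = ℤ[√-241] and disc(K) = 4d = -964.
disc(K) = -964 is not divisible by 239; 239 is unramified.
Compute (-241/239) via Euler: 237^((239-1)/2) mod 239 = 238, so (-241/239) = -1.
d is a non-residue mod p, hence 239 remains inert in O_K.

inert — (239) stays prime in O_K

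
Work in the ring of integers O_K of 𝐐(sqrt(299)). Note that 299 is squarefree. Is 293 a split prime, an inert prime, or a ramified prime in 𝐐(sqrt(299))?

splits completely

d = 299 ≡ 3 (mod 4), so O_K = ℤ[√299] and disc(K) = 4d = 1196.
Since gcd(293, 1196) = 1 the prime 293 does not ramify.
(299/293) = 6^146 mod 293 = 1, giving Legendre symbol 1.
d is a quadratic residue mod p, hence 293 splits in O_K.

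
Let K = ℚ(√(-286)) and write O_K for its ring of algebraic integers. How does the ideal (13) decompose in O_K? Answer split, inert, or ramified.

ramified

-286 mod 4 = 2, hence disc K = 4·(-286) = -1144 and O_K = ℤ[√-286].
disc(K) = -1144 = 13·(-88), so p = 13 is ramified.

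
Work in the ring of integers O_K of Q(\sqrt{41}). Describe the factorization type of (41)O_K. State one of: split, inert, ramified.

d = 41 ≡ 1 (mod 4), so O_K = ℤ[(1+√41)/2] and disc(K) = d = 41.
41 divides disc(K) = 41, so 41 ramifies.

ramifies in O_K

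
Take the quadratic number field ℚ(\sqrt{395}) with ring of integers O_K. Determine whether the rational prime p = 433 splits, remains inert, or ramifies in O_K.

inert

d = 395 ≡ 3 (mod 4), so O_K = ℤ[√395] and disc(K) = 4d = 1580.
disc(K) = 1580 is not divisible by 433; 433 is unramified.
Euler's criterion: 395^216 mod 433 = 432. Thus (395|433) = -1.
(395/433) = -1, so 433 is inert.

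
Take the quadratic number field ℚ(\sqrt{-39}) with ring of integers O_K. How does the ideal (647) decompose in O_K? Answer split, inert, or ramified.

d = -39 ≡ 1 (mod 4), so O_K = ℤ[(1+√-39)/2] and disc(K) = d = -39.
647 ∤ -39, so 647 is unramified.
(-39/647) = 608^323 mod 647 = 646, giving Legendre symbol -1.
d is a non-residue mod p, hence 647 remains inert in O_K.

p is inert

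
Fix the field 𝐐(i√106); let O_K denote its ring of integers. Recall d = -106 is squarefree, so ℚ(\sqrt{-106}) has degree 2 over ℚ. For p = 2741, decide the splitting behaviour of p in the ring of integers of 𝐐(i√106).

Since -106 ≢ 1 mod 4, the ring of integers is ℤ[√-106] with discriminant 4·(-106) = -424.
2741 ∤ -424, so 2741 is unramified.
Compute (-106/2741) via Euler: 2635^((2741-1)/2) mod 2741 = 2740, so (-106/2741) = -1.
d is a non-residue mod p, hence 2741 remains inert in O_K.

p is inert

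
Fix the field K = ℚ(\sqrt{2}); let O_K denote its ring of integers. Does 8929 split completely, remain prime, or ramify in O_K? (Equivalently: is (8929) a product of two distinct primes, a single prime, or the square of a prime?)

2 mod 4 = 2, hence disc K = 4·2 = 8 and O_K = ℤ[√2].
disc(K) = 8 is not divisible by 8929; 8929 is unramified.
Euler's criterion: 2^4464 mod 8929 = 1. Thus (2|8929) = 1.
(2/8929) = 1, so 8929 splits.

splits completely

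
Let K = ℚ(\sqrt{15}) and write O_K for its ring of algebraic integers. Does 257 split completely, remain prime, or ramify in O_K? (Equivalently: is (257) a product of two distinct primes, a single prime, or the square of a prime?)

split — (257) = 𝔭₁𝔭₂ with 𝔭₁ ≠ 𝔭₂

Since 15 ≢ 1 mod 4, the ring of integers is ℤ[√15] with discriminant 4·15 = 60.
disc(K) = 60 is not divisible by 257; 257 is unramified.
Legendre symbol by Euler's criterion: (15/257) ≡ 15^128 ≡ 1 (mod 257), i.e. (15/257) = 1.
(15/257) = 1, so 257 splits.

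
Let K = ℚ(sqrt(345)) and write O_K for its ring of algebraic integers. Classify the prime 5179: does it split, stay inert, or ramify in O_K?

Since 345 ≡ 1 mod 4, the ring of integers is ℤ[(1+√345)/2] with discriminant 345.
disc(K) = 345 is not divisible by 5179; 5179 is unramified.
Compute (345/5179) via Euler: 345^((5179-1)/2) mod 5179 = 1, so (345/5179) = 1.
d is a quadratic residue mod p, hence 5179 splits in O_K.

split — (5179) = 𝔭₁𝔭₂ with 𝔭₁ ≠ 𝔭₂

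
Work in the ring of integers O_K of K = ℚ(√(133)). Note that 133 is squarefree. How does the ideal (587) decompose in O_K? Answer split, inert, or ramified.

133 mod 4 = 1, hence disc K = 133 and O_K = ℤ[(1+√133)/2].
Since gcd(587, 133) = 1 the prime 587 does not ramify.
(133/587) = 133^293 mod 587 = 586, giving Legendre symbol -1.
(133/587) = -1, so 587 is inert.

remains prime (inert)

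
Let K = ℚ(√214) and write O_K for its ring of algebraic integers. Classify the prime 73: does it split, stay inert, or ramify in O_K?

Since 214 ≢ 1 mod 4, the ring of integers is ℤ[√214] with discriminant 4·214 = 856.
Since gcd(73, 856) = 1 the prime 73 does not ramify.
(214/73) = 68^36 mod 73 = 72, giving Legendre symbol -1.
(214/73) = -1, so 73 is inert.

p is inert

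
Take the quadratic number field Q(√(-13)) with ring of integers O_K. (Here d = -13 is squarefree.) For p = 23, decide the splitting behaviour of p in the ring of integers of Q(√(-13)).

23 remains inert

-13 mod 4 = 3, hence disc K = 4·(-13) = -52 and O_K = ℤ[√-13].
Since gcd(23, -52) = 1 the prime 23 does not ramify.
Legendre symbol by Euler's criterion: (-13/23) ≡ (-13)^11 ≡ 22 (mod 23), i.e. (-13/23) = -1.
Legendre symbol -1 ⇒ 23 is inert.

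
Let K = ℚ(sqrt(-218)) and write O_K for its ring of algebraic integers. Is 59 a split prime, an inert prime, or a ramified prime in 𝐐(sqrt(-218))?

Since -218 ≢ 1 mod 4, the ring of integers is ℤ[√-218] with discriminant 4·(-218) = -872.
59 ∤ -872, so 59 is unramified.
Euler's criterion: (-218)^29 mod 59 = 58. Thus (-218|59) = -1.
(-218/59) = -1, so 59 is inert.

inert — (59) stays prime in O_K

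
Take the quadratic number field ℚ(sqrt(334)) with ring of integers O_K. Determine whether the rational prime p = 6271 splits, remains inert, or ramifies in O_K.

Since 334 ≢ 1 mod 4, the ring of integers is ℤ[√334] with discriminant 4·334 = 1336.
disc(K) = 1336 is not divisible by 6271; 6271 is unramified.
(334/6271) = 334^3135 mod 6271 = 1, giving Legendre symbol 1.
d is a quadratic residue mod p, hence 6271 splits in O_K.

6271 splits in O_K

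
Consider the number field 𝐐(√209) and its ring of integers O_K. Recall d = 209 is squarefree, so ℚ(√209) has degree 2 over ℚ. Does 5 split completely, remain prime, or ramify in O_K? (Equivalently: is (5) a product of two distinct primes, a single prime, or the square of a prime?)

d = 209 ≡ 1 (mod 4), so O_K = ℤ[(1+√209)/2] and disc(K) = d = 209.
Since gcd(5, 209) = 1 the prime 5 does not ramify.
Compute (209/5) via Euler: 4^((5-1)/2) mod 5 = 1, so (209/5) = 1.
(209/5) = 1, so 5 splits.

splits completely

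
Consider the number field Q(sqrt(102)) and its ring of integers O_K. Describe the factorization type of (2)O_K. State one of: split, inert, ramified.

ramifies in O_K

d = 102 ≡ 2 (mod 4), so O_K = ℤ[√102] and disc(K) = 4d = 408.
Ramification test: 2 | 408. The prime 2 ramifies in K.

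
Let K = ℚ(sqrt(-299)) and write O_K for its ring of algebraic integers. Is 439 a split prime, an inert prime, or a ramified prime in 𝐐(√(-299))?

p splits

d = -299 ≡ 1 (mod 4), so O_K = ℤ[(1+√-299)/2] and disc(K) = d = -299.
439 ∤ -299, so 439 is unramified.
(-299/439) = 140^219 mod 439 = 1, giving Legendre symbol 1.
d is a quadratic residue mod p, hence 439 splits in O_K.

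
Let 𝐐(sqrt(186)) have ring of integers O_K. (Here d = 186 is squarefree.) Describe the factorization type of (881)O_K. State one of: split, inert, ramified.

split

d = 186 ≡ 2 (mod 4), so O_K = ℤ[√186] and disc(K) = 4d = 744.
881 ∤ 744, so 881 is unramified.
Legendre symbol by Euler's criterion: (186/881) ≡ 186^440 ≡ 1 (mod 881), i.e. (186/881) = 1.
d is a quadratic residue mod p, hence 881 splits in O_K.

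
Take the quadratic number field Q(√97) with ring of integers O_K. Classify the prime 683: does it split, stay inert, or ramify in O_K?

d = 97 ≡ 1 (mod 4), so O_K = ℤ[(1+√97)/2] and disc(K) = d = 97.
Since gcd(683, 97) = 1 the prime 683 does not ramify.
Euler's criterion: 97^341 mod 683 = 1. Thus (97|683) = 1.
d is a quadratic residue mod p, hence 683 splits in O_K.

p splits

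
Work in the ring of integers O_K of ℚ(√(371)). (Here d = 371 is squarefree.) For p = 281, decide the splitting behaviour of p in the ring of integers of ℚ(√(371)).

split

371 mod 4 = 3, hence disc K = 4·371 = 1484 and O_K = ℤ[√371].
Since gcd(281, 1484) = 1 the prime 281 does not ramify.
(371/281) = 90^140 mod 281 = 1, giving Legendre symbol 1.
(371/281) = 1, so 281 splits.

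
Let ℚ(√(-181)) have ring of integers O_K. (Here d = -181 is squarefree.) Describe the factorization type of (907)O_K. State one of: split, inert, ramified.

-181 mod 4 = 3, hence disc K = 4·(-181) = -724 and O_K = ℤ[√-181].
disc(K) = -724 is not divisible by 907; 907 is unramified.
Euler's criterion: (-181)^453 mod 907 = 1. Thus (-181|907) = 1.
Legendre symbol 1 ⇒ 907 is split.

split — (907) = 𝔭₁𝔭₂ with 𝔭₁ ≠ 𝔭₂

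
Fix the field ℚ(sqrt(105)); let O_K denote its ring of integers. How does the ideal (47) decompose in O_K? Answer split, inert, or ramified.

inert — (47) stays prime in O_K

d = 105 ≡ 1 (mod 4), so O_K = ℤ[(1+√105)/2] and disc(K) = d = 105.
Since gcd(47, 105) = 1 the prime 47 does not ramify.
Euler's criterion: 105^23 mod 47 = 46. Thus (105|47) = -1.
d is a non-residue mod p, hence 47 remains inert in O_K.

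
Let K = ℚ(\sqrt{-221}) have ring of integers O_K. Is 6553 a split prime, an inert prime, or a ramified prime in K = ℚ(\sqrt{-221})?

split — (6553) = 𝔭₁𝔭₂ with 𝔭₁ ≠ 𝔭₂

-221 mod 4 = 3, hence disc K = 4·(-221) = -884 and O_K = ℤ[√-221].
Since gcd(6553, -884) = 1 the prime 6553 does not ramify.
Compute (-221/6553) via Euler: 6332^((6553-1)/2) mod 6553 = 1, so (-221/6553) = 1.
d is a quadratic residue mod p, hence 6553 splits in O_K.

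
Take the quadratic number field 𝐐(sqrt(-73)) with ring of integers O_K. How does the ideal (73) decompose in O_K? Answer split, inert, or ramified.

-73 mod 4 = 3, hence disc K = 4·(-73) = -292 and O_K = ℤ[√-73].
disc(K) = -292 = 73·(-4), so p = 73 is ramified.

ramified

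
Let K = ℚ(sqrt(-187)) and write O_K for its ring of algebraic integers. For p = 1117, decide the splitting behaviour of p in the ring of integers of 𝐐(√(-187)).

-187 mod 4 = 1, hence disc K = -187 and O_K = ℤ[(1+√-187)/2].
1117 ∤ -187, so 1117 is unramified.
Legendre symbol by Euler's criterion: (-187/1117) ≡ (-187)^558 ≡ 1 (mod 1117), i.e. (-187/1117) = 1.
Legendre symbol 1 ⇒ 1117 is split.

splits completely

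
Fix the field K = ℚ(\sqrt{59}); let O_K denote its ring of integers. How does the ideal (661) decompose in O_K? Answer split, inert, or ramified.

59 mod 4 = 3, hence disc K = 4·59 = 236 and O_K = ℤ[√59].
Since gcd(661, 236) = 1 the prime 661 does not ramify.
Euler's criterion: 59^330 mod 661 = 1. Thus (59|661) = 1.
Legendre symbol 1 ⇒ 661 is split.

split — (661) = 𝔭₁𝔭₂ with 𝔭₁ ≠ 𝔭₂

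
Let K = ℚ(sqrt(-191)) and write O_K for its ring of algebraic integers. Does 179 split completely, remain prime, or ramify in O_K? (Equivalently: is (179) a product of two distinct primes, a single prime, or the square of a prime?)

inert — (179) stays prime in O_K

-191 mod 4 = 1, hence disc K = -191 and O_K = ℤ[(1+√-191)/2].
179 ∤ -191, so 179 is unramified.
(-191/179) = 167^89 mod 179 = 178, giving Legendre symbol -1.
Legendre symbol -1 ⇒ 179 is inert.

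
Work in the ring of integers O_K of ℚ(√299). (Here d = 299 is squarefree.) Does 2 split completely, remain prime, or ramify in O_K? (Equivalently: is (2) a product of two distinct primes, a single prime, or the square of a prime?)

p ramifies

d = 299 ≡ 3 (mod 4), so O_K = ℤ[√299] and disc(K) = 4d = 1196.
disc(K) = 1196 = 2·598, so p = 2 is ramified.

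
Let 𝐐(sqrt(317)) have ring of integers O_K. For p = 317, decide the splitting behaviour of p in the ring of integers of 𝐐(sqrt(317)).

ramified

Since 317 ≡ 1 mod 4, the ring of integers is ℤ[(1+√317)/2] with discriminant 317.
317 divides disc(K) = 317, so 317 ramifies.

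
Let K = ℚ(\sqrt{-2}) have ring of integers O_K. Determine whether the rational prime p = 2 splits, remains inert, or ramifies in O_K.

Since -2 ≢ 1 mod 4, the ring of integers is ℤ[√-2] with discriminant 4·(-2) = -8.
disc(K) = -8 = 2·(-4), so p = 2 is ramified.

ramifies in O_K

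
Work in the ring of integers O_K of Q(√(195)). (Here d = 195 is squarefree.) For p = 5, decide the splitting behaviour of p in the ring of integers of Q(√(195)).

ramifies in O_K

195 mod 4 = 3, hence disc K = 4·195 = 780 and O_K = ℤ[√195].
disc(K) = 780 = 5·156, so p = 5 is ramified.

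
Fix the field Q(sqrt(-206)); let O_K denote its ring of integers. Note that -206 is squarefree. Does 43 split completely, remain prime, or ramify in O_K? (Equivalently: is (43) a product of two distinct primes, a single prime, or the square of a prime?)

Since -206 ≢ 1 mod 4, the ring of integers is ℤ[√-206] with discriminant 4·(-206) = -824.
disc(K) = -824 is not divisible by 43; 43 is unramified.
Compute (-206/43) via Euler: 9^((43-1)/2) mod 43 = 1, so (-206/43) = 1.
d is a quadratic residue mod p, hence 43 splits in O_K.

splits completely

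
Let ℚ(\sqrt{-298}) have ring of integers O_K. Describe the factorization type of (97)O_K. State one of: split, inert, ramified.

p is inert

Since -298 ≢ 1 mod 4, the ring of integers is ℤ[√-298] with discriminant 4·(-298) = -1192.
97 ∤ -1192, so 97 is unramified.
(-298/97) = 90^48 mod 97 = 96, giving Legendre symbol -1.
(-298/97) = -1, so 97 is inert.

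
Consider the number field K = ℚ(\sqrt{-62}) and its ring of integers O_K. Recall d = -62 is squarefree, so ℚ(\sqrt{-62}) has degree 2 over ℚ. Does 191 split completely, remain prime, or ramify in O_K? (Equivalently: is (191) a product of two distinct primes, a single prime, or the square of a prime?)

split — (191) = 𝔭₁𝔭₂ with 𝔭₁ ≠ 𝔭₂

Since -62 ≢ 1 mod 4, the ring of integers is ℤ[√-62] with discriminant 4·(-62) = -248.
disc(K) = -248 is not divisible by 191; 191 is unramified.
(-62/191) = 129^95 mod 191 = 1, giving Legendre symbol 1.
Legendre symbol 1 ⇒ 191 is split.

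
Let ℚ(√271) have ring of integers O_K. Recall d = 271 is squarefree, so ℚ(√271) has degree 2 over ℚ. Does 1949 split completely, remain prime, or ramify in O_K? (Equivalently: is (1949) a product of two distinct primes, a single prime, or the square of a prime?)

1949 remains inert

Since 271 ≢ 1 mod 4, the ring of integers is ℤ[√271] with discriminant 4·271 = 1084.
Since gcd(1949, 1084) = 1 the prime 1949 does not ramify.
Legendre symbol by Euler's criterion: (271/1949) ≡ 271^974 ≡ 1948 (mod 1949), i.e. (271/1949) = -1.
(271/1949) = -1, so 1949 is inert.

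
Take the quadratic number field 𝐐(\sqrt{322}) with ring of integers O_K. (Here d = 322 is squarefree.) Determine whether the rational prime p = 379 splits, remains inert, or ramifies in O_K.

split

322 mod 4 = 2, hence disc K = 4·322 = 1288 and O_K = ℤ[√322].
disc(K) = 1288 is not divisible by 379; 379 is unramified.
Euler's criterion: 322^189 mod 379 = 1. Thus (322|379) = 1.
d is a quadratic residue mod p, hence 379 splits in O_K.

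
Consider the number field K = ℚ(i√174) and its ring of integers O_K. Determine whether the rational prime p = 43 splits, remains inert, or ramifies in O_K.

43 splits in O_K

Since -174 ≢ 1 mod 4, the ring of integers is ℤ[√-174] with discriminant 4·(-174) = -696.
43 ∤ -696, so 43 is unramified.
Compute (-174/43) via Euler: 41^((43-1)/2) mod 43 = 1, so (-174/43) = 1.
d is a quadratic residue mod p, hence 43 splits in O_K.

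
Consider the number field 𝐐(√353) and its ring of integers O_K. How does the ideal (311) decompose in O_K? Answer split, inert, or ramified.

d = 353 ≡ 1 (mod 4), so O_K = ℤ[(1+√353)/2] and disc(K) = d = 353.
disc(K) = 353 is not divisible by 311; 311 is unramified.
(353/311) = 42^155 mod 311 = 1, giving Legendre symbol 1.
d is a quadratic residue mod p, hence 311 splits in O_K.

split — (311) = 𝔭₁𝔭₂ with 𝔭₁ ≠ 𝔭₂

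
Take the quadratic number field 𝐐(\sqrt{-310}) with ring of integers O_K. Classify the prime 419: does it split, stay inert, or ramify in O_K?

remains prime (inert)

d = -310 ≡ 2 (mod 4), so O_K = ℤ[√-310] and disc(K) = 4d = -1240.
disc(K) = -1240 is not divisible by 419; 419 is unramified.
Euler's criterion: (-310)^209 mod 419 = 418. Thus (-310|419) = -1.
(-310/419) = -1, so 419 is inert.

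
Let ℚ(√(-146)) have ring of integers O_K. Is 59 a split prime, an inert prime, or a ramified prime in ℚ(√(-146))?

remains prime (inert)

Since -146 ≢ 1 mod 4, the ring of integers is ℤ[√-146] with discriminant 4·(-146) = -584.
disc(K) = -584 is not divisible by 59; 59 is unramified.
Legendre symbol by Euler's criterion: (-146/59) ≡ (-146)^29 ≡ 58 (mod 59), i.e. (-146/59) = -1.
(-146/59) = -1, so 59 is inert.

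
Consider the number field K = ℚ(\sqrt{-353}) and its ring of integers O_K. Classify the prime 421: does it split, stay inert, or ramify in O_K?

421 splits in O_K

-353 mod 4 = 3, hence disc K = 4·(-353) = -1412 and O_K = ℤ[√-353].
421 ∤ -1412, so 421 is unramified.
Euler's criterion: (-353)^210 mod 421 = 1. Thus (-353|421) = 1.
Legendre symbol 1 ⇒ 421 is split.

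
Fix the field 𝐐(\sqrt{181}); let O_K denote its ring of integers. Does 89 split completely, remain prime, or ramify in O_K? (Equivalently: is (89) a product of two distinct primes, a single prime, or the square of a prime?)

Since 181 ≡ 1 mod 4, the ring of integers is ℤ[(1+√181)/2] with discriminant 181.
Since gcd(89, 181) = 1 the prime 89 does not ramify.
Euler's criterion: 181^44 mod 89 = 88. Thus (181|89) = -1.
(181/89) = -1, so 89 is inert.

remains prime (inert)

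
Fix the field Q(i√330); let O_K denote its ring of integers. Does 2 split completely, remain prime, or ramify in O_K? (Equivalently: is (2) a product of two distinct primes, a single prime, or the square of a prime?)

ramified

d = -330 ≡ 2 (mod 4), so O_K = ℤ[√-330] and disc(K) = 4d = -1320.
Ramification test: 2 | -1320. The prime 2 ramifies in K.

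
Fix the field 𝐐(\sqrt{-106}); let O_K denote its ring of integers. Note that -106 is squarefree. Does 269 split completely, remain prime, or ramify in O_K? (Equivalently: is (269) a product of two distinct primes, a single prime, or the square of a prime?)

inert

Since -106 ≢ 1 mod 4, the ring of integers is ℤ[√-106] with discriminant 4·(-106) = -424.
Since gcd(269, -424) = 1 the prime 269 does not ramify.
Legendre symbol by Euler's criterion: (-106/269) ≡ (-106)^134 ≡ 268 (mod 269), i.e. (-106/269) = -1.
Legendre symbol -1 ⇒ 269 is inert.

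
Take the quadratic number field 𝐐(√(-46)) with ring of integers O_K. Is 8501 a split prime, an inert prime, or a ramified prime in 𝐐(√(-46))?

8501 splits in O_K

-46 mod 4 = 2, hence disc K = 4·(-46) = -184 and O_K = ℤ[√-46].
8501 ∤ -184, so 8501 is unramified.
Legendre symbol by Euler's criterion: (-46/8501) ≡ (-46)^4250 ≡ 1 (mod 8501), i.e. (-46/8501) = 1.
d is a quadratic residue mod p, hence 8501 splits in O_K.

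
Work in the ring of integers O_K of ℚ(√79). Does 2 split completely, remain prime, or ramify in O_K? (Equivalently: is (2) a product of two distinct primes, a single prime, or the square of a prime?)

ramified

d = 79 ≡ 3 (mod 4), so O_K = ℤ[√79] and disc(K) = 4d = 316.
2 divides disc(K) = 316, so 2 ramifies.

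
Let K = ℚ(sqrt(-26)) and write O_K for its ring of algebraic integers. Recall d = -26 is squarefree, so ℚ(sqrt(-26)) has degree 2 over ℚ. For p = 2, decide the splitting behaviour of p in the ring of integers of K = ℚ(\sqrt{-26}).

2 is ramified

Since -26 ≢ 1 mod 4, the ring of integers is ℤ[√-26] with discriminant 4·(-26) = -104.
Ramification test: 2 | -104. The prime 2 ramifies in K.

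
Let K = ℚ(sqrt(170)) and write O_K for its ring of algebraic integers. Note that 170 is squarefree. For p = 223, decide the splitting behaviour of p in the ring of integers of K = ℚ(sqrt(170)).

170 mod 4 = 2, hence disc K = 4·170 = 680 and O_K = ℤ[√170].
Since gcd(223, 680) = 1 the prime 223 does not ramify.
Euler's criterion: 170^111 mod 223 = 222. Thus (170|223) = -1.
Legendre symbol -1 ⇒ 223 is inert.

p is inert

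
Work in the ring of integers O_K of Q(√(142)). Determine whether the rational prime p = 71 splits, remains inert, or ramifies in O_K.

71 is ramified

142 mod 4 = 2, hence disc K = 4·142 = 568 and O_K = ℤ[√142].
Ramification test: 71 | 568. The prime 71 ramifies in K.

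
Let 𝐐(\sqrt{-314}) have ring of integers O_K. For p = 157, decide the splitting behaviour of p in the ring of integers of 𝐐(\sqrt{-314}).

157 is ramified

d = -314 ≡ 2 (mod 4), so O_K = ℤ[√-314] and disc(K) = 4d = -1256.
Ramification test: 157 | -1256. The prime 157 ramifies in K.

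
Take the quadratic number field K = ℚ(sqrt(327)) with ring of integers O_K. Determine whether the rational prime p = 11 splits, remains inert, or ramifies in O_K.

327 mod 4 = 3, hence disc K = 4·327 = 1308 and O_K = ℤ[√327].
Since gcd(11, 1308) = 1 the prime 11 does not ramify.
Euler's criterion: 327^5 mod 11 = 10. Thus (327|11) = -1.
d is a non-residue mod p, hence 11 remains inert in O_K.

inert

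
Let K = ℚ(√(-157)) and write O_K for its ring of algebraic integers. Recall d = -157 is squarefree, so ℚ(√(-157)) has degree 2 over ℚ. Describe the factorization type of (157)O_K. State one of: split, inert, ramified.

d = -157 ≡ 3 (mod 4), so O_K = ℤ[√-157] and disc(K) = 4d = -628.
157 divides disc(K) = -628, so 157 ramifies.

ramified — (157) = 𝔭²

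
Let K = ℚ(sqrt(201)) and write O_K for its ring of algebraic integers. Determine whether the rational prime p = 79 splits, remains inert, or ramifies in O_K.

201 mod 4 = 1, hence disc K = 201 and O_K = ℤ[(1+√201)/2].
79 ∤ 201, so 79 is unramified.
(201/79) = 43^39 mod 79 = 78, giving Legendre symbol -1.
(201/79) = -1, so 79 is inert.

inert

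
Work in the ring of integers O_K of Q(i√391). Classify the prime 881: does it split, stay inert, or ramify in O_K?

splits completely

d = -391 ≡ 1 (mod 4), so O_K = ℤ[(1+√-391)/2] and disc(K) = d = -391.
Since gcd(881, -391) = 1 the prime 881 does not ramify.
Legendre symbol by Euler's criterion: (-391/881) ≡ (-391)^440 ≡ 1 (mod 881), i.e. (-391/881) = 1.
d is a quadratic residue mod p, hence 881 splits in O_K.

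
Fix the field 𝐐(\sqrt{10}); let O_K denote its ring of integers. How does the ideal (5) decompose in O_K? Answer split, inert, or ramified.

5 is ramified

10 mod 4 = 2, hence disc K = 4·10 = 40 and O_K = ℤ[√10].
5 divides disc(K) = 40, so 5 ramifies.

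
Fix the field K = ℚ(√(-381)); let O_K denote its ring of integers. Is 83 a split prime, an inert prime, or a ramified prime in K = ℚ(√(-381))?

-381 mod 4 = 3, hence disc K = 4·(-381) = -1524 and O_K = ℤ[√-381].
83 ∤ -1524, so 83 is unramified.
Euler's criterion: (-381)^41 mod 83 = 82. Thus (-381|83) = -1.
d is a non-residue mod p, hence 83 remains inert in O_K.

inert — (83) stays prime in O_K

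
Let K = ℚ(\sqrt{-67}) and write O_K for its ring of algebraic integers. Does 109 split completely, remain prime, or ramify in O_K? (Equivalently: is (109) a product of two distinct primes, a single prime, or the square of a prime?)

-67 mod 4 = 1, hence disc K = -67 and O_K = ℤ[(1+√-67)/2].
disc(K) = -67 is not divisible by 109; 109 is unramified.
Euler's criterion: (-67)^54 mod 109 = 108. Thus (-67|109) = -1.
Legendre symbol -1 ⇒ 109 is inert.

inert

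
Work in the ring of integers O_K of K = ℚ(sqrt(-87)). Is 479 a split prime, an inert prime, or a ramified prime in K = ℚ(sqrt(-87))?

Since -87 ≡ 1 mod 4, the ring of integers is ℤ[(1+√-87)/2] with discriminant -87.
disc(K) = -87 is not divisible by 479; 479 is unramified.
(-87/479) = 392^239 mod 479 = 1, giving Legendre symbol 1.
d is a quadratic residue mod p, hence 479 splits in O_K.

p splits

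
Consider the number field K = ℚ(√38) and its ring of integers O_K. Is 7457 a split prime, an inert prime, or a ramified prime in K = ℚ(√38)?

Since 38 ≢ 1 mod 4, the ring of integers is ℤ[√38] with discriminant 4·38 = 152.
disc(K) = 152 is not divisible by 7457; 7457 is unramified.
(38/7457) = 38^3728 mod 7457 = 1, giving Legendre symbol 1.
d is a quadratic residue mod p, hence 7457 splits in O_K.

split — (7457) = 𝔭₁𝔭₂ with 𝔭₁ ≠ 𝔭₂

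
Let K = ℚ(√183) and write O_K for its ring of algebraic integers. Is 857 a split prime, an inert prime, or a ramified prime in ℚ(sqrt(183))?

inert

d = 183 ≡ 3 (mod 4), so O_K = ℤ[√183] and disc(K) = 4d = 732.
Since gcd(857, 732) = 1 the prime 857 does not ramify.
Compute (183/857) via Euler: 183^((857-1)/2) mod 857 = 856, so (183/857) = -1.
d is a non-residue mod p, hence 857 remains inert in O_K.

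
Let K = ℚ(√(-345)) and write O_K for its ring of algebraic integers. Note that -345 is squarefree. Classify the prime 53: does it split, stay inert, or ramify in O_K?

p is inert

-345 mod 4 = 3, hence disc K = 4·(-345) = -1380 and O_K = ℤ[√-345].
disc(K) = -1380 is not divisible by 53; 53 is unramified.
Compute (-345/53) via Euler: 26^((53-1)/2) mod 53 = 52, so (-345/53) = -1.
(-345/53) = -1, so 53 is inert.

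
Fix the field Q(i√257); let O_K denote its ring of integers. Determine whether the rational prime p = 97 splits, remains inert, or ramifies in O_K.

d = -257 ≡ 3 (mod 4), so O_K = ℤ[√-257] and disc(K) = 4d = -1028.
Since gcd(97, -1028) = 1 the prime 97 does not ramify.
Legendre symbol by Euler's criterion: (-257/97) ≡ (-257)^48 ≡ 96 (mod 97), i.e. (-257/97) = -1.
(-257/97) = -1, so 97 is inert.

inert — (97) stays prime in O_K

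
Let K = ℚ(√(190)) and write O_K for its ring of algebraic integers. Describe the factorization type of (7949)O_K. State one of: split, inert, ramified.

d = 190 ≡ 2 (mod 4), so O_K = ℤ[√190] and disc(K) = 4d = 760.
Since gcd(7949, 760) = 1 the prime 7949 does not ramify.
Compute (190/7949) via Euler: 190^((7949-1)/2) mod 7949 = 7948, so (190/7949) = -1.
(190/7949) = -1, so 7949 is inert.

7949 remains inert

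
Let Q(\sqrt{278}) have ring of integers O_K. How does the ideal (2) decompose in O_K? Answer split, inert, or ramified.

Since 278 ≢ 1 mod 4, the ring of integers is ℤ[√278] with discriminant 4·278 = 1112.
disc(K) = 1112 = 2·556, so p = 2 is ramified.

ramified — (2) = 𝔭²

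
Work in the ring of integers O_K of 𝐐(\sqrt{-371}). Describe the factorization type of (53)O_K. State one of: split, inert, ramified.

-371 mod 4 = 1, hence disc K = -371 and O_K = ℤ[(1+√-371)/2].
disc(K) = -371 = 53·(-7), so p = 53 is ramified.

ramified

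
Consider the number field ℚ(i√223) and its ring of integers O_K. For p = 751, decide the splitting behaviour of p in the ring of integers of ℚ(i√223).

splits completely

d = -223 ≡ 1 (mod 4), so O_K = ℤ[(1+√-223)/2] and disc(K) = d = -223.
disc(K) = -223 is not divisible by 751; 751 is unramified.
Compute (-223/751) via Euler: 528^((751-1)/2) mod 751 = 1, so (-223/751) = 1.
(-223/751) = 1, so 751 splits.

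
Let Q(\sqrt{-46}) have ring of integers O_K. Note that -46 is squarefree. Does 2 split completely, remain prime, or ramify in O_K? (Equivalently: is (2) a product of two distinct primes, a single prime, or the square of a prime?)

d = -46 ≡ 2 (mod 4), so O_K = ℤ[√-46] and disc(K) = 4d = -184.
Ramification test: 2 | -184. The prime 2 ramifies in K.

ramified — (2) = 𝔭²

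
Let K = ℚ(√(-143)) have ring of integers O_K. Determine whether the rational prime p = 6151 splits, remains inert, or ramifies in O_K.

splits completely

Since -143 ≡ 1 mod 4, the ring of integers is ℤ[(1+√-143)/2] with discriminant -143.
Since gcd(6151, -143) = 1 the prime 6151 does not ramify.
(-143/6151) = 6008^3075 mod 6151 = 1, giving Legendre symbol 1.
Legendre symbol 1 ⇒ 6151 is split.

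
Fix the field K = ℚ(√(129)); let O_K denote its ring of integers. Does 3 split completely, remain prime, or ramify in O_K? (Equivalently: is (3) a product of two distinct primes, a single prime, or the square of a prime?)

d = 129 ≡ 1 (mod 4), so O_K = ℤ[(1+√129)/2] and disc(K) = d = 129.
Ramification test: 3 | 129. The prime 3 ramifies in K.

ramifies in O_K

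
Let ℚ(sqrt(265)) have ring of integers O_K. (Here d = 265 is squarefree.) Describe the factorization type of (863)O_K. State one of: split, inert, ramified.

d = 265 ≡ 1 (mod 4), so O_K = ℤ[(1+√265)/2] and disc(K) = d = 265.
863 ∤ 265, so 863 is unramified.
Compute (265/863) via Euler: 265^((863-1)/2) mod 863 = 862, so (265/863) = -1.
Legendre symbol -1 ⇒ 863 is inert.

inert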